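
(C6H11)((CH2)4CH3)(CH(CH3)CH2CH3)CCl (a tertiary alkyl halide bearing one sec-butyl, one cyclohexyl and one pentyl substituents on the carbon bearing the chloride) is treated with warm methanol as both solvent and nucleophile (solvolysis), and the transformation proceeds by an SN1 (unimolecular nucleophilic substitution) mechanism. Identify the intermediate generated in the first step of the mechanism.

tertiary carbocation

Step 1: Unassisted departure of Cl⁻ (taking the C–Cl bonding pair) generates a tertiary carbocation.
After step 1 the species present is a tertiary carbocation.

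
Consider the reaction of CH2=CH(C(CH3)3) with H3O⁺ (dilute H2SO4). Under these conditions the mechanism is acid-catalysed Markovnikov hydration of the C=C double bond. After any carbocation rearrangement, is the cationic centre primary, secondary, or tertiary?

tertiary

Step 1: Electrophilic addition begins with the π(C=C) electrons forming a bond to the proton of H3O⁺. Following Markovnikov's rule, the resulting cation is secondary. H2O is released.
Step 2: A methyl group with its bonding pair migrates from the adjacent tert-butyl carbon to the cationic centre — a 1,2-methyl shift — upgrading the secondary cation to a tertiary one.
The cation rearranges from secondary to tertiary via a 1,2-methyl shift from the adjacent tert-butyl carbon; the tertiary cation is what reacts next.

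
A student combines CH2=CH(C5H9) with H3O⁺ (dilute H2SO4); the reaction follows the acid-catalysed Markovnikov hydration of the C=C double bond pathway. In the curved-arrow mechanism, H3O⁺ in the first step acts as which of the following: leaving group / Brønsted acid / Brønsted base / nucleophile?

Step 1: Electrophilic addition begins with the π(C=C) electrons forming a bond to the proton of H3O⁺. Following Markovnikov's rule, the resulting cation is secondary. H2O is released.
H3O⁺ in the first step donates a proton in a proton-transfer step — a Brønsted acid.

Brønsted acid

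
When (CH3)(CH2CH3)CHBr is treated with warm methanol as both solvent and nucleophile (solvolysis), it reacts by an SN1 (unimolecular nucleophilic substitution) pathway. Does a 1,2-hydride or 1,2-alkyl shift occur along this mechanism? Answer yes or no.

no

The first-formed carbocation is secondary.
No single 1,2-shift to an adjacent carbon would produce a more-substituted cation than the one already present, so no rearrangement occurs.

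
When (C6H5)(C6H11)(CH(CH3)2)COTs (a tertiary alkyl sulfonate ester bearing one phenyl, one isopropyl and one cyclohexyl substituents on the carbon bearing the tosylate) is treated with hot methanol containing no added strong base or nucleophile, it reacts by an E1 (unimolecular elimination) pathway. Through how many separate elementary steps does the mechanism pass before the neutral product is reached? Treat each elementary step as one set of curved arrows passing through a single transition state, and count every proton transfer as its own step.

2

Step 1: The C–O bond breaks with both electrons going to the tosylate; TsO⁻ leaves and a tertiary carbocation remains.
(No 1,2-shift: no single shift to an adjacent carbon would give a more stable cation.)
Step 2: Loss of a β-proton to a methanol molecule of the solvent: the C–H bonding pair collapses toward the cationic carbon to form the C=C π bond, yielding the alkene.
Total: 2 elementary steps.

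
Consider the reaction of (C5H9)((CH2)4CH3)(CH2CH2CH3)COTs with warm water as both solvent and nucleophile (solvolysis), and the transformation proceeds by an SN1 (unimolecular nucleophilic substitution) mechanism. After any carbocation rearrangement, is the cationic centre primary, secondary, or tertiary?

tertiary

Step 1: Rate-determining heterolysis of the C–O bond gives TsO⁻ and a tertiary carbocation.
No single 1,2-shift to an adjacent carbon would give a more-substituted cation, so no rearrangement occurs.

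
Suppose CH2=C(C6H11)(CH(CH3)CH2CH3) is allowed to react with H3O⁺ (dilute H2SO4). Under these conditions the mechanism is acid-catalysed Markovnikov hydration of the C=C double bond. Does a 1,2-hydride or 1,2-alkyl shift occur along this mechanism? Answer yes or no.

no

The first-formed carbocation is tertiary.
No single 1,2-shift to an adjacent carbon would produce a more-substituted cation than the one already present, so no rearrangement occurs.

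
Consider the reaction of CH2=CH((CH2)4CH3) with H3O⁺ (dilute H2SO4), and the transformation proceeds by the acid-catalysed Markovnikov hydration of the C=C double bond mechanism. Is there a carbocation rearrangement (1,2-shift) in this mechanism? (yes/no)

The first-formed carbocation is secondary.
No single 1,2-shift to an adjacent carbon would produce a more-substituted cation than the one already present, so no rearrangement occurs.

no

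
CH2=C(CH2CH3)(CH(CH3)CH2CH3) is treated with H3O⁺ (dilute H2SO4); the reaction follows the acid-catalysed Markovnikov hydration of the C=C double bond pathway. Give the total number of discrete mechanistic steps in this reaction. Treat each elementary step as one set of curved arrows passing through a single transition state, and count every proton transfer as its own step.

Step 1: The π electrons of the C=C bond attack a proton of H3O⁺; Markovnikov addition places the new C–H on the less-substituted alkene carbon, so the positive charge ends up on the more-substituted carbon — a tertiary carbocation. H2O is released.
(No 1,2-shift: no single shift to an adjacent carbon would give a more stable cation.)
Step 2: Water acts as the nucleophile: an oxygen lone pair bonds to the cationic carbon, giving an oxonium-ion intermediate.
Step 3: Deprotonation of the oxonium ion by a water molecule delivers the neutral alcohol and regenerates the acid catalyst.
Total: 3 elementary steps.

3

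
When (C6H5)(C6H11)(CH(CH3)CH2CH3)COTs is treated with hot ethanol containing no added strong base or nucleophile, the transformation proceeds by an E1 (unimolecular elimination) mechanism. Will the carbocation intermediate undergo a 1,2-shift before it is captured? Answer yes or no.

no

The first-formed carbocation is tertiary.
No single 1,2-shift to an adjacent carbon would produce a more-substituted cation than the one already present, so no rearrangement occurs.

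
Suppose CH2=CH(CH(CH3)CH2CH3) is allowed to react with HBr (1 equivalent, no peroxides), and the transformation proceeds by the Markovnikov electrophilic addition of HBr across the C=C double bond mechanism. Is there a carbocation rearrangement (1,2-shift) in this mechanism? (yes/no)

The first-formed carbocation is secondary.
The adjacent sec-butyl carbon already bears 2 other carbon substituents and has a hydrogen to migrate; after a 1,2-hydride shift from that carbon the positive charge sits on a tertiary centre.
Tertiary is more stable than secondary, so the shift occurs.

yes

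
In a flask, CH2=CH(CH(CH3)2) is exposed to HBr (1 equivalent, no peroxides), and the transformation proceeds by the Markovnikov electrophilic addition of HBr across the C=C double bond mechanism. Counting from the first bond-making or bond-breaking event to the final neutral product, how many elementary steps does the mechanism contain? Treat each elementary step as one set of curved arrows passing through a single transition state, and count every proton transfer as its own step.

Step 1: Protonation of the alkene by HBr: the π bond acts as the nucleophile and picks up H⁺, giving the more stable (Markovnikov) secondary carbocation. The H–Br bond breaks heterolytically, releasing Br⁻.
Step 2: A 1,2-hydride shift from the adjacent isopropyl carbon moves the positive charge from the secondary centre to an adjacent carbon, generating a more stable tertiary carbocation.
Step 3: Br⁻ captures the cation: a lone pair on Br⁻ fills the empty p orbital, producing the alkyl halide product.
Total: 3 elementary steps.

3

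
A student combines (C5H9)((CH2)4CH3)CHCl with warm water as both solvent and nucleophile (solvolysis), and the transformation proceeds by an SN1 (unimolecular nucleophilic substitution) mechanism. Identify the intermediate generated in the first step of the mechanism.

secondary carbocation

Step 1: Ionisation: the C–Cl σ-bond cleaves heterolytically; both bonding electrons depart with Cl⁻, leaving a secondary carbocation at the α-carbon.
After step 1 the species present is a secondary carbocation.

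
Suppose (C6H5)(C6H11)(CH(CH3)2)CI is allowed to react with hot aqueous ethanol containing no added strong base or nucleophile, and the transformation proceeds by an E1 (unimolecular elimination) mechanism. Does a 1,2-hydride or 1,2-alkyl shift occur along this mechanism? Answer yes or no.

no

The first-formed carbocation is tertiary.
No single 1,2-shift to an adjacent carbon would produce a more-substituted cation than the one already present, so no rearrangement occurs.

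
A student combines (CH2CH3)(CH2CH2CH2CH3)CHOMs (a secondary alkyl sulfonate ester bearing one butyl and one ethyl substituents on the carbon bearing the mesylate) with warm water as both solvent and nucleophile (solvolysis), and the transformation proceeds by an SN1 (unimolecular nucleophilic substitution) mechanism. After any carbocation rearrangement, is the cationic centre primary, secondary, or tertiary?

Step 1: The C–O bond breaks with both electrons going to the mesylate; MsO⁻ leaves and a secondary carbocation remains.
No single 1,2-shift to an adjacent carbon would give a more-substituted cation, so no rearrangement occurs.

secondary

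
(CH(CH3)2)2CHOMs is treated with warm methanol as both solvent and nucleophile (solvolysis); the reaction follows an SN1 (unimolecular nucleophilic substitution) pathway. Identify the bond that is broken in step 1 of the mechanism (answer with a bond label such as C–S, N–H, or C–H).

C–O

Step 1: The C–O bond breaks with both electrons going to the mesylate; MsO⁻ leaves and a secondary carbocation remains.
The bond broken in this step is the C–O bond.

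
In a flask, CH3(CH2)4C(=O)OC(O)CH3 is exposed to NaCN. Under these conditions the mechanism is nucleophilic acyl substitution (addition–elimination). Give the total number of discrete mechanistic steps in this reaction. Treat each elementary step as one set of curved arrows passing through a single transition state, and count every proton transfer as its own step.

Step 1: A lone pair on the C of CN⁻ attacks the electrophilic acyl carbon; the π(C=O) electrons move onto oxygen, giving a tetrahedral intermediate.
Step 2: An oxygen lone pair re-forms the C=O π bond as the C–O σ-bond breaks; CH3CO2⁻ is expelled.
Total: 2 elementary steps.

2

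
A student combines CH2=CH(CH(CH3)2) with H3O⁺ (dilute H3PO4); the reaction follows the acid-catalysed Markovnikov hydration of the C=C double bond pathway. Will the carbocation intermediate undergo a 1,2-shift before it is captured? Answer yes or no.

The first-formed carbocation is secondary.
The adjacent isopropyl carbon already bears 2 other carbon substituents and has a hydrogen to migrate; after a 1,2-hydride shift from that carbon the positive charge sits on a tertiary centre.
Tertiary is more stable than secondary, so the shift occurs.

yes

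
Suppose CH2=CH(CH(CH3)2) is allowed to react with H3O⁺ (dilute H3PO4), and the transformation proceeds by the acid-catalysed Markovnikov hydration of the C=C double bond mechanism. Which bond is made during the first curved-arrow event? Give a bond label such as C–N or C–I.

Step 1: The π electrons of the C=C bond attack a proton of H3O⁺; Markovnikov addition places the new C–H on the less-substituted alkene carbon, so the positive charge ends up on the more-substituted carbon — a secondary carbocation. H2O is released.
The bond formed in this step is the C–H bond.

C–H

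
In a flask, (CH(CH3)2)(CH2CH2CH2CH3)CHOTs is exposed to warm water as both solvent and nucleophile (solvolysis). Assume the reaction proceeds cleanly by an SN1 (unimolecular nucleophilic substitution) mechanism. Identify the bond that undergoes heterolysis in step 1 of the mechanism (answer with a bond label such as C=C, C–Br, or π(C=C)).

C–O

Step 1: Unassisted departure of TsO⁻ (taking the C–O bonding pair) generates a secondary carbocation.
The bond broken in this step is the C–O bond.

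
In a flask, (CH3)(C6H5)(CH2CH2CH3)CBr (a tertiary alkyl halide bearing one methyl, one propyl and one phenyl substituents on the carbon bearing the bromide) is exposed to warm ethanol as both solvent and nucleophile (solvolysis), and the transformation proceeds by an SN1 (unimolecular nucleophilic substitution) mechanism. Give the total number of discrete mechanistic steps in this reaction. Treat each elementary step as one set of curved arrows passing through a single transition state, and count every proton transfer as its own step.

3

Step 1: Ionisation: the C–Br σ-bond cleaves heterolytically; both bonding electrons depart with Br⁻, leaving a tertiary carbocation at the α-carbon.
(No 1,2-shift: no single shift to an adjacent carbon would give a more stable cation.)
Step 2: Nucleophilic capture: the oxygen of CH3CH2OH bonds to the cationic carbon, producing an oxonium-ion intermediate.
Step 3: A second solvent molecule removes the proton on oxygen, giving the neutral ether product.
Total: 3 elementary steps.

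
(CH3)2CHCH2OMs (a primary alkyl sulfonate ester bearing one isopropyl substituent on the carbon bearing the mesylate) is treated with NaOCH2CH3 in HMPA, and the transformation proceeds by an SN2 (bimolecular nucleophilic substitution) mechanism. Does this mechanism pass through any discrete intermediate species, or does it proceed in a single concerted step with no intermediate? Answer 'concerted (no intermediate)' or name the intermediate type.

concerted (no intermediate)

Backside attack by CH3CH2O⁻ on the carbon bearing the mesylate: the new C–O bond forms as the C–O bond breaks, with Walden inversion at carbon.
All bond changes occur in one transition state; no discrete intermediate is formed.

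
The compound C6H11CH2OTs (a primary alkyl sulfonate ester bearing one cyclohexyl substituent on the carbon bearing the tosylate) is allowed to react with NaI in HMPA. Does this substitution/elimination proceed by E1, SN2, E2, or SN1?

Conditions: a primary substrate with a strong nucleophile in the polar aprotic solvent HMPA.
These conditions are the textbook signature of the SN2 pathway.
An unhindered substrate with a strong nucleophile in a polar aprotic solvent favours one-step backside displacement.

SN2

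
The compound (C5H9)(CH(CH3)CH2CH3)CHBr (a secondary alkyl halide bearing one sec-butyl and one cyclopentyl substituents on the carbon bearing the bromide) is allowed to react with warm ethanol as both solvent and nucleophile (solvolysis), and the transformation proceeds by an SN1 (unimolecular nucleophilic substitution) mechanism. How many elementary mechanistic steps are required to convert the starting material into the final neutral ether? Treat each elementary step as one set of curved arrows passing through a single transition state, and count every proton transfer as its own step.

4

Step 1: The C–Br bond breaks with both electrons going to the bromide; Br⁻ leaves and a secondary carbocation remains.
Step 2: A hydride (H with its bonding pair) migrates from the adjacent sec-butyl carbon to the cationic centre — a 1,2-hydride shift — upgrading the secondary cation to a tertiary one.
Step 3: CH3CH2OH donates an oxygen lone pair into the empty p orbital of the cation, giving a protonated ether (an oxonium ion).
Step 4: Deprotonation of the oxonium oxygen by solvent ethanol yields the neutral ether.
Total: 4 elementary steps.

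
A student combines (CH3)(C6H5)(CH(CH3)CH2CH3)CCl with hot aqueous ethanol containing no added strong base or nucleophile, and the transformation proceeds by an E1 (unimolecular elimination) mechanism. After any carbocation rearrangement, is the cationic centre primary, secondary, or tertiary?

tertiary

Step 1: Ionisation: the C–Cl σ-bond cleaves heterolytically; both bonding electrons depart with Cl⁻, leaving a tertiary carbocation at the α-carbon.
No single 1,2-shift to an adjacent carbon would give a more-substituted cation, so no rearrangement occurs.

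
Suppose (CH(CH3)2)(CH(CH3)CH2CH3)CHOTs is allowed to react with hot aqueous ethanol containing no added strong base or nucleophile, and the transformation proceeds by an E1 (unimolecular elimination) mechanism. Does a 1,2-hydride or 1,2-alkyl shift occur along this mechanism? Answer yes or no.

The first-formed carbocation is secondary.
The adjacent sec-butyl carbon already bears 2 other carbon substituents and has a hydrogen to migrate; after a 1,2-hydride shift from that carbon the positive charge sits on a tertiary centre.
Tertiary is more stable than secondary, so the shift occurs.

yes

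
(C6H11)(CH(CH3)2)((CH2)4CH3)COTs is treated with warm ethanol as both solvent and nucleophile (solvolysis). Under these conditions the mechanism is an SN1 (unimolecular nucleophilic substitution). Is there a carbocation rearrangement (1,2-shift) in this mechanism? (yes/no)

no

The first-formed carbocation is tertiary.
No single 1,2-shift to an adjacent carbon would produce a more-substituted cation than the one already present, so no rearrangement occurs.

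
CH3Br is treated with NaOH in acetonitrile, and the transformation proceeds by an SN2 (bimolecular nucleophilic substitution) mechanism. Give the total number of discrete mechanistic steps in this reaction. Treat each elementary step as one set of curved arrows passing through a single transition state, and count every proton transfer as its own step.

1

Step 1: OH⁻ attacks the back face of the α-carbon while Br⁻ departs with the C–Br bonding pair — a single concerted displacement through a pentacoordinate transition state.
Total: 1 elementary step.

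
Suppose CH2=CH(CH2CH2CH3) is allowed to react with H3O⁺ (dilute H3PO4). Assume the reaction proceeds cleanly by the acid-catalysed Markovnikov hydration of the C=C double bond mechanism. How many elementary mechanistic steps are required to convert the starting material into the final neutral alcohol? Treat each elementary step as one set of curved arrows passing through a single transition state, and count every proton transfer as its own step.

Step 1: Electrophilic addition begins with the π(C=C) electrons forming a bond to the proton of H3O⁺. Following Markovnikov's rule, the resulting cation is secondary. H2O is released.
(No 1,2-shift: no single shift to an adjacent carbon would give a more stable cation.)
Step 2: A lone pair on the oxygen of H2O attacks the carbocation, forming a C–O bond and an oxonium ion (a protonated alcohol).
Step 3: H2O removes a proton from the oxonium oxygen, regenerating H3O⁺ and giving the neutral alcohol.
Total: 3 elementary steps.

3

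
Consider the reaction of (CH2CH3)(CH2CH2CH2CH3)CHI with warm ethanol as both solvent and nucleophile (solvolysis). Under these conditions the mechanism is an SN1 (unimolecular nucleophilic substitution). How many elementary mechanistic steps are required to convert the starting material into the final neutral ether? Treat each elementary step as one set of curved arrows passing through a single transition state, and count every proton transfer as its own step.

3

Step 1: Ionisation: the C–I σ-bond cleaves heterolytically; both bonding electrons depart with I⁻, leaving a secondary carbocation at the α-carbon.
(No 1,2-shift: no single shift to an adjacent carbon would give a more stable cation.)
Step 2: CH3CH2OH donates an oxygen lone pair into the empty p orbital of the cation, giving a protonated ether (an oxonium ion).
Step 3: A second solvent molecule removes the proton on oxygen, giving the neutral ether product.
Total: 3 elementary steps.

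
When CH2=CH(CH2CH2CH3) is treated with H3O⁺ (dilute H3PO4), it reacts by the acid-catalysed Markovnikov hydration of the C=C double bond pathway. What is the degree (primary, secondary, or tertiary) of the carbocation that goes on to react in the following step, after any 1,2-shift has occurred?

secondary

Step 1: Electrophilic addition begins with the π(C=C) electrons forming a bond to the proton of H3O⁺. Following Markovnikov's rule, the resulting cation is secondary. H2O is released.
No single 1,2-shift to an adjacent carbon would give a more-substituted cation, so no rearrangement occurs.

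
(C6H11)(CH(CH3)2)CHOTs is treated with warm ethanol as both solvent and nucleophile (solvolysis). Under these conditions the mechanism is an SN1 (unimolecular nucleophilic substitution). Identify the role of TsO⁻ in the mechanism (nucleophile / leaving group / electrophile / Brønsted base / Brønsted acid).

Step 1: The C–O bond breaks with both electrons going to the tosylate; TsO⁻ leaves and a secondary carbocation remains.
TsO⁻ departs with both electrons of the breaking σ-bond — that is the definition of a leaving group.

leaving group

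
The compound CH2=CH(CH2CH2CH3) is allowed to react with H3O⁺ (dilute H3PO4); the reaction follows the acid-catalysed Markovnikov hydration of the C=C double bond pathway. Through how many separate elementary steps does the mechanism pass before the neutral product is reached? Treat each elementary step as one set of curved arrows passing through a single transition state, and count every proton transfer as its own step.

Step 1: Protonation of the alkene by H3O⁺: the π bond acts as the nucleophile and picks up H⁺, giving the more stable (Markovnikov) secondary carbocation. H2O is released.
(No 1,2-shift: no single shift to an adjacent carbon would give a more stable cation.)
Step 2: A lone pair on the oxygen of H2O attacks the carbocation, forming a C–O bond and an oxonium ion (a protonated alcohol).
Step 3: Proton transfer from the O–H of the oxonium ion to H2O completes the catalytic cycle and yields the alcohol.
Total: 3 elementary steps.

3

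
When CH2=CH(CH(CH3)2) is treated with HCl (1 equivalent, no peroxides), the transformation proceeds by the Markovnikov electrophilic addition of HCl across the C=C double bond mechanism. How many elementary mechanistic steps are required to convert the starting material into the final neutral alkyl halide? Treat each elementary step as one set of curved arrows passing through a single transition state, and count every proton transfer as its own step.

3

Step 1: Electrophilic addition begins with the π(C=C) electrons forming a bond to the proton of HCl. Following Markovnikov's rule, the resulting cation is secondary. The H–Cl bond breaks heterolytically, releasing Cl⁻.
Step 2: A 1,2-hydride shift from the adjacent isopropyl carbon moves the positive charge from the secondary centre to an adjacent carbon, generating a more stable tertiary carbocation.
Step 3: Nucleophilic attack by Cl⁻ on the carbocation completes the addition, giving R–Cl.
Total: 3 elementary steps.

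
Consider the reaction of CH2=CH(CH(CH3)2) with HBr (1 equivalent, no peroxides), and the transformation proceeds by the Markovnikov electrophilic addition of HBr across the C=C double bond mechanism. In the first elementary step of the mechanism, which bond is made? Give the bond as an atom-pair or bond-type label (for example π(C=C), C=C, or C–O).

Step 1: Electrophilic addition begins with the π(C=C) electrons forming a bond to the proton of HBr. Following Markovnikov's rule, the resulting cation is secondary. The H–Br bond breaks heterolytically, releasing Br⁻.
The bond formed in this step is the C–H bond.

C–H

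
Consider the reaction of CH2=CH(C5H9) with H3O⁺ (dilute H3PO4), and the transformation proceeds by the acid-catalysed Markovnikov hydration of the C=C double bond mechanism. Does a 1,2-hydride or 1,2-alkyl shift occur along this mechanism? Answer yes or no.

yes

The first-formed carbocation is secondary.
The adjacent cyclopentyl carbon already bears 2 other carbon substituents and has a hydrogen to migrate; after a 1,2-hydride shift from that carbon the positive charge sits on a tertiary centre.
Tertiary is more stable than secondary, so the shift occurs.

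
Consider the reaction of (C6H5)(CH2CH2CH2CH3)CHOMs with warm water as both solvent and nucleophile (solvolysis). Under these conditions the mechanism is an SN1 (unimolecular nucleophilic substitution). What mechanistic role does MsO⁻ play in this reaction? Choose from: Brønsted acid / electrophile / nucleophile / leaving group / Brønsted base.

leaving group

Step 1: Rate-determining heterolysis of the C–O bond gives MsO⁻ and a secondary carbocation.
MsO⁻ departs with both electrons of the breaking σ-bond — that is the definition of a leaving group.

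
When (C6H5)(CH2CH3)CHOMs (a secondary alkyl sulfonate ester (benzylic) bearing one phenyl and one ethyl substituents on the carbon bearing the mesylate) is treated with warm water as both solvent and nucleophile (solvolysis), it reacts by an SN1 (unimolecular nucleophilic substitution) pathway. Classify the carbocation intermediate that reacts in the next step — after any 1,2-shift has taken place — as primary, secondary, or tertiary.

Step 1: Ionisation: the C–O σ-bond cleaves heterolytically; both bonding electrons depart with MsO⁻, leaving a secondary carbocation at the α-carbon.
No single 1,2-shift to an adjacent carbon would give a more-substituted cation, so no rearrangement occurs.

secondary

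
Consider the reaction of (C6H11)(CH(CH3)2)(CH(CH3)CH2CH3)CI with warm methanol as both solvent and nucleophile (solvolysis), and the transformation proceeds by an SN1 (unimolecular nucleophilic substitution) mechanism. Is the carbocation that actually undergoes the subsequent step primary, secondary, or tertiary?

tertiary

Step 1: Ionisation: the C–I σ-bond cleaves heterolytically; both bonding electrons depart with I⁻, leaving a tertiary carbocation at the α-carbon.
No single 1,2-shift to an adjacent carbon would give a more-substituted cation, so no rearrangement occurs.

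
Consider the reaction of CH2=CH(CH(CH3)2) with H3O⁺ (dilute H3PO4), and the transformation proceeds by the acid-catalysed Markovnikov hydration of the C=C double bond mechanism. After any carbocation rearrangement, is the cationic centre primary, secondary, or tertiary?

tertiary

Step 1: The π electrons of the C=C bond attack a proton of H3O⁺; Markovnikov addition places the new C–H on the less-substituted alkene carbon, so the positive charge ends up on the more-substituted carbon — a secondary carbocation. H2O is released.
Step 2: A hydride (H with its bonding pair) migrates from the adjacent isopropyl carbon to the cationic centre — a 1,2-hydride shift — upgrading the secondary cation to a tertiary one.
The cation rearranges from secondary to tertiary via a 1,2-hydride shift from the adjacent isopropyl carbon; the tertiary cation is what reacts next.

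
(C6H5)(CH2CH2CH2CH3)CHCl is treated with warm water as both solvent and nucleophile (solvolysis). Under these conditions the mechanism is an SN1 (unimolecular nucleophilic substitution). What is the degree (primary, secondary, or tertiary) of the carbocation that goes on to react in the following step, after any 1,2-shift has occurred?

secondary

Step 1: The C–Cl bond breaks with both electrons going to the chloride; Cl⁻ leaves and a secondary carbocation remains.
No single 1,2-shift to an adjacent carbon would give a more-substituted cation, so no rearrangement occurs.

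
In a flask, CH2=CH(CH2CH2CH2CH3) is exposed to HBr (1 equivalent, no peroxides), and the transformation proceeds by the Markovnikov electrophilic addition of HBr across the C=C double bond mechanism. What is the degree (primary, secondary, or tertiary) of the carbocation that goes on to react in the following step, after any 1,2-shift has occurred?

Step 1: Protonation of the alkene by HBr: the π bond acts as the nucleophile and picks up H⁺, giving the more stable (Markovnikov) secondary carbocation. The H–Br bond breaks heterolytically, releasing Br⁻.
No single 1,2-shift to an adjacent carbon would give a more-substituted cation, so no rearrangement occurs.

secondary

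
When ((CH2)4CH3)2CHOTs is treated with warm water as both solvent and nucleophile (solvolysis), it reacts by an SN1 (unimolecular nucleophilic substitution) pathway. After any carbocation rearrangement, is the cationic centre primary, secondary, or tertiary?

secondary

Step 1: The C–O bond breaks with both electrons going to the tosylate; TsO⁻ leaves and a secondary carbocation remains.
No single 1,2-shift to an adjacent carbon would give a more-substituted cation, so no rearrangement occurs.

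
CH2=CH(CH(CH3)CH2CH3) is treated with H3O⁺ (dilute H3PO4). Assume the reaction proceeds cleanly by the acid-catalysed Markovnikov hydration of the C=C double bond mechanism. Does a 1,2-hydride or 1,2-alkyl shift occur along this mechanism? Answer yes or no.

yes

The first-formed carbocation is secondary.
The adjacent sec-butyl carbon already bears 2 other carbon substituents and has a hydrogen to migrate; after a 1,2-hydride shift from that carbon the positive charge sits on a tertiary centre.
Tertiary is more stable than secondary, so the shift occurs.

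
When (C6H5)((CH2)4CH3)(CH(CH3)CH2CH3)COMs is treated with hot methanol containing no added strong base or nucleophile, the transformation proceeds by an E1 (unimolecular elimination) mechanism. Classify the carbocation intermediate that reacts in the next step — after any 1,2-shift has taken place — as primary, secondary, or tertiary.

Step 1: Ionisation: the C–O σ-bond cleaves heterolytically; both bonding electrons depart with MsO⁻, leaving a tertiary carbocation at the α-carbon.
No single 1,2-shift to an adjacent carbon would give a more-substituted cation, so no rearrangement occurs.

tertiary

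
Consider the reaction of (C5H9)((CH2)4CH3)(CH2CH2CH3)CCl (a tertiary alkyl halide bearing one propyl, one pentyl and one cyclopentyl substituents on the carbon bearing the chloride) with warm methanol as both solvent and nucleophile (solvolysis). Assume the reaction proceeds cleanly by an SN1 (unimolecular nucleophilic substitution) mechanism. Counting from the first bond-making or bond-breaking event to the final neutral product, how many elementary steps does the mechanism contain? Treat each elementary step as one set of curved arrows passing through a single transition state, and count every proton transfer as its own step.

3

Step 1: Rate-determining heterolysis of the C–Cl bond gives Cl⁻ and a tertiary carbocation.
(No 1,2-shift: no single shift to an adjacent carbon would give a more stable cation.)
Step 2: A lone pair on the oxygen of CH3OH attacks the carbocation, forming a new C–O σ-bond and an oxonium ion.
Step 3: Deprotonation of the oxonium oxygen by solvent methanol yields the neutral ether.
Total: 3 elementary steps.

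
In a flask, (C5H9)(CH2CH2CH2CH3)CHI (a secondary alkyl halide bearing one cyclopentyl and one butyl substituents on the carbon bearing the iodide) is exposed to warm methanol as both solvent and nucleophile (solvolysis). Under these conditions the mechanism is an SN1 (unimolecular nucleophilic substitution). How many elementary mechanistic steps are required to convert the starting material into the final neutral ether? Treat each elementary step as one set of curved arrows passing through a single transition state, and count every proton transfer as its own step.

4

Step 1: Ionisation: the C–I σ-bond cleaves heterolytically; both bonding electrons depart with I⁻, leaving a secondary carbocation at the α-carbon.
Step 2: Carbocation rearrangement: a 1,2-hydride shift from the adjacent cyclopentyl carbon converts the initially-formed secondary cation into the more stable tertiary cation.
Step 3: Nucleophilic capture: the oxygen of CH3OH bonds to the cationic carbon, producing an oxonium-ion intermediate.
Step 4: Deprotonation of the oxonium oxygen by solvent methanol yields the neutral ether.
Total: 4 elementary steps.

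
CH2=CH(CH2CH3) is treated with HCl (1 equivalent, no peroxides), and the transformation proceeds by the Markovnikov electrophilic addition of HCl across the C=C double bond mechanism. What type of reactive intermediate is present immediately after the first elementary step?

Step 1: The π electrons of the C=C bond attack a proton of HCl; Markovnikov addition places the new C–H on the less-substituted alkene carbon, so the positive charge ends up on the more-substituted carbon — a secondary carbocation. The H–Cl bond breaks heterolytically, releasing Cl⁻.
After step 1 the species present is a secondary carbocation.

secondary carbocation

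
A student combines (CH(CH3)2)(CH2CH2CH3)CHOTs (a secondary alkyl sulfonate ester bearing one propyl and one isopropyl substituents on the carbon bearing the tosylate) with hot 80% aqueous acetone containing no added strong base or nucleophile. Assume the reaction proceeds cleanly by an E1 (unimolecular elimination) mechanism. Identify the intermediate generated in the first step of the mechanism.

secondary carbocation

Step 1: Rate-determining heterolysis of the C–O bond gives TsO⁻ and a secondary carbocation.
After step 1 the species present is a secondary carbocation.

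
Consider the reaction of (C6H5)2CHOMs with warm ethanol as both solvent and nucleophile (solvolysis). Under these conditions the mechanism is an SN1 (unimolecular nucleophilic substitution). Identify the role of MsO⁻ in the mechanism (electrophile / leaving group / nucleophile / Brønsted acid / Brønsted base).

Step 1: Rate-determining heterolysis of the C–O bond gives MsO⁻ and a secondary carbocation.
MsO⁻ departs with both electrons of the breaking σ-bond — that is the definition of a leaving group.

leaving group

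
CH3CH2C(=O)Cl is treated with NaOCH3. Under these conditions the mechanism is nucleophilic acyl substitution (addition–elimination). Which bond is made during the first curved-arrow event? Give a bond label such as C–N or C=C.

Step 1: Nucleophilic addition of CH3O⁻ to the acyl carbon breaks the π(C=O) bond and yields a tetrahedral, anionic intermediate.
The bond formed in this step is the C–O bond.

C–O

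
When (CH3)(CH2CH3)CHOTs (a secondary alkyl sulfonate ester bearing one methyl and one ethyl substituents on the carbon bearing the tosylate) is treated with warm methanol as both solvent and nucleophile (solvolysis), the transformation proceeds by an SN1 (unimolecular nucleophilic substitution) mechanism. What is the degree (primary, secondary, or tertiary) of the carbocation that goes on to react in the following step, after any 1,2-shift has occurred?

Step 1: Ionisation: the C–O σ-bond cleaves heterolytically; both bonding electrons depart with TsO⁻, leaving a secondary carbocation at the α-carbon.
No single 1,2-shift to an adjacent carbon would give a more-substituted cation, so no rearrangement occurs.

secondary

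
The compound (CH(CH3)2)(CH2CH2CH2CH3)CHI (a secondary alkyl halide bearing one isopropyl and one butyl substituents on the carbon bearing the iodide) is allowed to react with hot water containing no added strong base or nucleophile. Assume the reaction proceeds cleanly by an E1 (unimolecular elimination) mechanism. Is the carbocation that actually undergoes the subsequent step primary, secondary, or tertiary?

Step 1: Unassisted departure of I⁻ (taking the C–I bonding pair) generates a secondary carbocation.
Step 2: Carbocation rearrangement: a 1,2-hydride shift from the adjacent isopropyl carbon converts the initially-formed secondary cation into the more stable tertiary cation.
The cation rearranges from secondary to tertiary via a 1,2-hydride shift from the adjacent isopropyl carbon; the tertiary cation is what reacts next.

tertiary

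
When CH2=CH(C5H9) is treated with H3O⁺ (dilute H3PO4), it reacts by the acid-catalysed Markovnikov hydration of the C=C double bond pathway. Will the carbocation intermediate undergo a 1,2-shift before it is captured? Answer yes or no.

yes

The first-formed carbocation is secondary.
The adjacent cyclopentyl carbon already bears 2 other carbon substituents and has a hydrogen to migrate; after a 1,2-hydride shift from that carbon the positive charge sits on a tertiary centre.
Tertiary is more stable than secondary, so the shift occurs.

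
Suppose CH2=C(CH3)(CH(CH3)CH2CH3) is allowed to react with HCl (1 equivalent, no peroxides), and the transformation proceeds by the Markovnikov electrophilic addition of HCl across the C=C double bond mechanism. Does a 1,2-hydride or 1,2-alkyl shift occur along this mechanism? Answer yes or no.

no

The first-formed carbocation is tertiary.
No single 1,2-shift to an adjacent carbon would produce a more-substituted cation than the one already present, so no rearrangement occurs.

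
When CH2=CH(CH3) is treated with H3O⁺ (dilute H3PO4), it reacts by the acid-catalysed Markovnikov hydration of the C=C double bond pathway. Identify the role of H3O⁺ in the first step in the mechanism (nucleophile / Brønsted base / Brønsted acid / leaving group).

Brønsted acid

Step 1: Protonation of the alkene by H3O⁺: the π bond acts as the nucleophile and picks up H⁺, giving the more stable (Markovnikov) secondary carbocation. H2O is released.
H3O⁺ in the first step donates a proton in a proton-transfer step — a Brønsted acid.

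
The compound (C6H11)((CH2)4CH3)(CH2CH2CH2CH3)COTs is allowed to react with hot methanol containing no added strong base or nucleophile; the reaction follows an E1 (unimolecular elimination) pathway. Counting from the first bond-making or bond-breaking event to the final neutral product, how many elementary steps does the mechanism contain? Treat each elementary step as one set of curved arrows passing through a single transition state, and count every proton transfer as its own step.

Step 1: Ionisation: the C–O σ-bond cleaves heterolytically; both bonding electrons depart with TsO⁻, leaving a tertiary carbocation at the α-carbon.
(No 1,2-shift: no single shift to an adjacent carbon would give a more stable cation.)
Step 2: Loss of a β-proton to a methanol molecule of the solvent: the C–H bonding pair collapses toward the cationic carbon to form the C=C π bond, yielding the alkene.
Total: 2 elementary steps.

2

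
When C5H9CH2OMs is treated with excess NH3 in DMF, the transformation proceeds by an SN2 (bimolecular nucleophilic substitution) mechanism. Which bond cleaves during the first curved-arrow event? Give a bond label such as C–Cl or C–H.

C–O

Step 1: A lone pair on the N of NH3 attacks the α-carbon from the back side while the C–O bond breaks; both bonding electrons leave with MsO⁻. The product of this concerted step is an alkylammonium ion.
The bond broken in this step is the C–O bond.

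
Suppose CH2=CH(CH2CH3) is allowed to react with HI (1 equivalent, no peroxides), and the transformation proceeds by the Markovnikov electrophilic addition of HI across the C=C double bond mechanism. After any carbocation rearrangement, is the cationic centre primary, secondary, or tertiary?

secondary

Step 1: Electrophilic addition begins with the π(C=C) electrons forming a bond to the proton of HI. Following Markovnikov's rule, the resulting cation is secondary. The H–I bond breaks heterolytically, releasing I⁻.
No single 1,2-shift to an adjacent carbon would give a more-substituted cation, so no rearrangement occurs.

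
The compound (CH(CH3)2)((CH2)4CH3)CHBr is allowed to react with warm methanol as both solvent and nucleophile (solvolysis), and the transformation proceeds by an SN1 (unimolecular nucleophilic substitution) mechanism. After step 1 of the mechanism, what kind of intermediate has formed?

secondary carbocation

Step 1: The C–Br bond breaks with both electrons going to the bromide; Br⁻ leaves and a secondary carbocation remains.
After step 1 the species present is a secondary carbocation.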